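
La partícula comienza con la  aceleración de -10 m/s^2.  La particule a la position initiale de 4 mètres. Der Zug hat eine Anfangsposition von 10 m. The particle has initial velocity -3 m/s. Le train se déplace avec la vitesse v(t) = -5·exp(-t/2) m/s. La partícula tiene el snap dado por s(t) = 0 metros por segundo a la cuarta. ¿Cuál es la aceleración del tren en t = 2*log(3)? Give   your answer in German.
Ausgehend von der Geschwindigkeit v(t) = -5·exp(-t/2), nehmen wir 1 Ableitung. Mit d/dt von v(t) finden wir a(t) = 5·exp(-t/2)/2. Aus der Gleichung für die Beschleunigung a(t) = 5·exp(-t/2)/2, setzen wir t = 2*log(3) ein und erhalten a = 5/6.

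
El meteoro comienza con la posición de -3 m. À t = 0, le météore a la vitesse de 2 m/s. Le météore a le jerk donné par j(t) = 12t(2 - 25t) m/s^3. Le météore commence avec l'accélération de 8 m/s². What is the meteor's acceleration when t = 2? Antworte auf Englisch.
We need to integrate our jerk equation j(t) = 12·t·(2 - 25·t) 1 time. Taking ∫j(t)dt and applying a(0) = 8, we find a(t) = -100·t^3 + 12·t^2 + 8. Using a(t) = -100·t^3 + 12·t^2 + 8 and substituting t = 2, we find a = -744.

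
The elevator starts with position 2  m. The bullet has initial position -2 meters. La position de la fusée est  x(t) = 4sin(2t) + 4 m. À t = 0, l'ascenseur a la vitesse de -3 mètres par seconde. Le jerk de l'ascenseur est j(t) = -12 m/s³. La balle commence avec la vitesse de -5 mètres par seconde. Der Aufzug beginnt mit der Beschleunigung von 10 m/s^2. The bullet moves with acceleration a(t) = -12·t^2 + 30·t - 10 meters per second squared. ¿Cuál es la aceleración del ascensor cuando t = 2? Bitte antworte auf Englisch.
We need to integrate our jerk equation j(t) = -12 1 time. The antiderivative of jerk, with a(0) = 10, gives acceleration: a(t) = 10 - 12·t. Using a(t) = 10 - 12·t and substituting t = 2, we find a = -14.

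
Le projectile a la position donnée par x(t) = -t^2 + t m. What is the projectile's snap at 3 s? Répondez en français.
Nous devons dériver notre équation de la position x(t) = -t^2 + t 4 fois. La dérivée de la position donne la vitesse: v(t) = 1 - 2·t. En prenant d/dt de v(t), nous trouvons a(t) = -2. En prenant d/dt de a(t), nous trouvons j(t) = 0. La dérivée du jerk donne le snap: s(t) = 0. En utilisant s(t) = 0 et en substituant t = 3, nous trouvons s = 0.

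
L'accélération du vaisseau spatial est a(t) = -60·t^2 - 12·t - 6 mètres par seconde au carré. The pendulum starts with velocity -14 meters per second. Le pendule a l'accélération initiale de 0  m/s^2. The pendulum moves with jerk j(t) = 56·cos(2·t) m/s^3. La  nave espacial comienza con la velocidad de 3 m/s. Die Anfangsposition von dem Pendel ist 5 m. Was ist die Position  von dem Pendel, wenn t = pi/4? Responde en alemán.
Ausgehend von dem Ruck j(t) = 56·cos(2·t), nehmen wir 3 Stammfunktionen. Die Stammfunktion von dem Ruck ist die Beschleunigung. Mit a(0) = 0 erhalten wir a(t) = 28·sin(2·t). Durch Integration von der Beschleunigung und Verwendung der Anfangsbedingung v(0) = -14, erhalten wir v(t) = -14·cos(2·t). Mit ∫v(t)dt und Anwendung von x(0) = 5, finden wir x(t) = 5 - 7·sin(2·t). Mit x(t) = 5 - 7·sin(2·t) und Einsetzen von t = pi/4, finden wir x = -2.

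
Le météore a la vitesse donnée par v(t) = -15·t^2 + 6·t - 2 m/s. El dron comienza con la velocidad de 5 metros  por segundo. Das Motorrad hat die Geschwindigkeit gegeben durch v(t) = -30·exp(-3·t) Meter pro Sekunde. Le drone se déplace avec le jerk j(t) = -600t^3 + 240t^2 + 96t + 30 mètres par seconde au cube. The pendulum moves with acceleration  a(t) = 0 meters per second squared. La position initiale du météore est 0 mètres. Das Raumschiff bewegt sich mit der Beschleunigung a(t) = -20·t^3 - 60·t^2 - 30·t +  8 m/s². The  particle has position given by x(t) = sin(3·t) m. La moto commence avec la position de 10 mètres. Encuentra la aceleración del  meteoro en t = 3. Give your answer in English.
We must differentiate our velocity equation v(t) = -15·t^2 + 6·t - 2 1 time. Differentiating velocity, we get acceleration: a(t) = 6 - 30·t. We have acceleration a(t) = 6 - 30·t. Substituting t = 3: a(3) = -84.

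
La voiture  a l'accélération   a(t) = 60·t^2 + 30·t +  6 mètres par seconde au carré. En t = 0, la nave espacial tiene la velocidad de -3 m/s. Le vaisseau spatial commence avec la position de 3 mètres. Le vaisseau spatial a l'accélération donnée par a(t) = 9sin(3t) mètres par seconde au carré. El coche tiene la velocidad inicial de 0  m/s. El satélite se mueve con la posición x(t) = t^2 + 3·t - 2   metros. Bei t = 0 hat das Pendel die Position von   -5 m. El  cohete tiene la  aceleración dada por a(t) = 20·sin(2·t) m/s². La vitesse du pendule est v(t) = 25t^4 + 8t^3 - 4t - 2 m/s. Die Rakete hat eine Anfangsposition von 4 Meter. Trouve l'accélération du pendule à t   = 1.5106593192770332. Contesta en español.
Partiendo de la velocidad v(t) = 25·t^4 + 8·t^3 - 4·t - 2, tomamos 1 derivada. La derivada de la velocidad da la aceleración: a(t) = 100·t^3 + 24·t^2 - 4. De la ecuación de la aceleración a(t) = 100·t^3 + 24·t^2 - 4, sustituimos t = 1.5106593192770332 para obtener a = 395.516489007740.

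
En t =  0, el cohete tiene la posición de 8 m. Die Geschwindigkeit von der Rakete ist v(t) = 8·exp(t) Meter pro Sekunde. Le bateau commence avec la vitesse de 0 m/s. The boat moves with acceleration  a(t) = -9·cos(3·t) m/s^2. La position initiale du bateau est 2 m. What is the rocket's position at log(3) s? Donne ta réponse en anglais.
To find the answer, we compute 1 antiderivative of v(t) = 8·exp(t). Finding the antiderivative of v(t) and using x(0) = 8: x(t) = 8·exp(t). We have position x(t) = 8·exp(t). Substituting t = log(3): x(log(3)) = 24.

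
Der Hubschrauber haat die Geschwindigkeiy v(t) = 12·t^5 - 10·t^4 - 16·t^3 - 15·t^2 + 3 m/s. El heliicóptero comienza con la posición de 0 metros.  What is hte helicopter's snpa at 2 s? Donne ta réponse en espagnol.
Para resolver esto, necesitamos tomar 3 derivadas de nuestra ecuación de la velocidad v(t) = 12·t^5 - 10·t^4 - 16·t^3 - 15·t^2 + 3. La derivada de la velocidad da la aceleración: a(t) = 60·t^4 - 40·t^3 - 48·t^2 - 30·t. La derivada de la aceleración da la sacudida: j(t) = 240·t^3 - 120·t^2 - 96·t - 30. Tomando d/dt de j(t), encontramos s(t) = 720·t^2 - 240·t - 96. Usando s(t) = 720·t^2 - 240·t - 96 y sustituyendo t = 2, encontramos s = 2304.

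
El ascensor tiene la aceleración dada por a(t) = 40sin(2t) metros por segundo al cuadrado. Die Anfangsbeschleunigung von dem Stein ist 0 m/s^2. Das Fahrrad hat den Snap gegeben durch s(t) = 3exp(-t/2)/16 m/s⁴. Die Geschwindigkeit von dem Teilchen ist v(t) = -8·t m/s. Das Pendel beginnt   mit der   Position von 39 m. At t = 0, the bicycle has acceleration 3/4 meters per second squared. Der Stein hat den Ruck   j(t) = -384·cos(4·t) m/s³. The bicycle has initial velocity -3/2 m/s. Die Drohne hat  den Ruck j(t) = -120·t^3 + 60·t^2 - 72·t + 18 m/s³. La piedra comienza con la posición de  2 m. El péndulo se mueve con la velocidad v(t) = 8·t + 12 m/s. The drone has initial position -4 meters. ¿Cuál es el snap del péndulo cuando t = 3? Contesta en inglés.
Starting from velocity v(t) = 8·t + 12, we take 3 derivatives. Differentiating velocity, we get acceleration: a(t) = 8. The derivative of acceleration gives jerk: j(t) = 0. Differentiating jerk, we get snap: s(t) = 0. Using s(t) = 0 and substituting t = 3, we find s = 0.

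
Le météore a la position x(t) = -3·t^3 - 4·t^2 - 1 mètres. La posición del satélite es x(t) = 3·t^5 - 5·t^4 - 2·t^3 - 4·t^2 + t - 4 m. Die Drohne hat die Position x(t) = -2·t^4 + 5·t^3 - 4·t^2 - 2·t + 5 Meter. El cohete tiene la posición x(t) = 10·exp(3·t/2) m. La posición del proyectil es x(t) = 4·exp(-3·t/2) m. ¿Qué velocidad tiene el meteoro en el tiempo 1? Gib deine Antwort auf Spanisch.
Partiendo de la posición x(t) = -3·t^3 - 4·t^2 - 1, tomamos 1 derivada. Tomando d/dt de x(t), encontramos v(t) = -9·t^2 - 8·t. Usando v(t) = -9·t^2 - 8·t y sustituyendo t = 1, encontramos v = -17.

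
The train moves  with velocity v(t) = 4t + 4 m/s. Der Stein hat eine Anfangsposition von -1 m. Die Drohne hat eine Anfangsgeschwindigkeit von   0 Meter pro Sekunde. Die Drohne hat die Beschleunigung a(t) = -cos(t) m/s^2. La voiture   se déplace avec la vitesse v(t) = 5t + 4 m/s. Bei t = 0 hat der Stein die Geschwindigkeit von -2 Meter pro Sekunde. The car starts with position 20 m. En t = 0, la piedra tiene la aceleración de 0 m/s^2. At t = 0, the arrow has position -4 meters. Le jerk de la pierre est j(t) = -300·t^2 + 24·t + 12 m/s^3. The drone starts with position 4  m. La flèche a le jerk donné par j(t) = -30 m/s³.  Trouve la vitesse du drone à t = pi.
En partant de l'accélération a(t) = -cos(t), nous prenons 1 intégrale. L'intégrale de l'accélération, avec v(0) = 0, donne la vitesse: v(t) = -sin(t). Nous avons la vitesse v(t) = -sin(t). En substituant t = pi: v(pi) = 0.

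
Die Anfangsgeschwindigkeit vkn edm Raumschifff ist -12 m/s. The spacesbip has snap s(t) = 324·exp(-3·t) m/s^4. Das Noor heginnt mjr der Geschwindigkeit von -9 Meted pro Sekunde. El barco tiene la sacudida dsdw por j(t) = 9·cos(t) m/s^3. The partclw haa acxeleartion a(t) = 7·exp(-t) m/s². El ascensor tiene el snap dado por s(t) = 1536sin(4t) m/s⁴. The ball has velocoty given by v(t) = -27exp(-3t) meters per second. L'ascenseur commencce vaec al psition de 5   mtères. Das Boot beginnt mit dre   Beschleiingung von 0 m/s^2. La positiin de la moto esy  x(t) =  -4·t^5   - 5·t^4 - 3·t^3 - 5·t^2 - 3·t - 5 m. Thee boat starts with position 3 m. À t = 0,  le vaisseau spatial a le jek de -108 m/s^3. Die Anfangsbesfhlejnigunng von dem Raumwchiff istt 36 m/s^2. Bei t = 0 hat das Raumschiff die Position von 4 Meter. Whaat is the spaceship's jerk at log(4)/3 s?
We must find the antiderivative of our snap equation s(t) = 324·exp(-3·t) 1 time. Taking ∫s(t)dt and applying j(0) = -108, we find j(t) = -108·exp(-3·t). We have jerk j(t) = -108·exp(-3·t). Substituting t = log(4)/3: j(log(4)/3) = -27.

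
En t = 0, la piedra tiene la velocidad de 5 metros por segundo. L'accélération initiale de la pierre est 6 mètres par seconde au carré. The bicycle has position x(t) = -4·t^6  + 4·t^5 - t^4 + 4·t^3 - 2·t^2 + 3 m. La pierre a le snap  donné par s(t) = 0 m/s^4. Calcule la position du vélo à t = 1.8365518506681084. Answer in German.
Wir haben die Position x(t) = -4·t^6 + 4·t^5 - t^4 + 4·t^3 - 2·t^2 + 3. Durch Einsetzen von t = 1.8365518506681084: x(1.8365518506681084) = -60.2590160058579.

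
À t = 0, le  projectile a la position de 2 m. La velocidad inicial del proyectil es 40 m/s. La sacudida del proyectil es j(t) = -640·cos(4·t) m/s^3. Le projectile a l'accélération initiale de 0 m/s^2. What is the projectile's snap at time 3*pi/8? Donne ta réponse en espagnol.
Para resolver esto, necesitamos tomar 1 derivada de nuestra ecuación de la sacudida j(t) = -640·cos(4·t). Derivando la sacudida, obtenemos el snap: s(t) = 2560·sin(4·t). Tenemos el snap s(t) = 2560·sin(4·t). Sustituyendo t = 3*pi/8: s(3*pi/8) = -2560.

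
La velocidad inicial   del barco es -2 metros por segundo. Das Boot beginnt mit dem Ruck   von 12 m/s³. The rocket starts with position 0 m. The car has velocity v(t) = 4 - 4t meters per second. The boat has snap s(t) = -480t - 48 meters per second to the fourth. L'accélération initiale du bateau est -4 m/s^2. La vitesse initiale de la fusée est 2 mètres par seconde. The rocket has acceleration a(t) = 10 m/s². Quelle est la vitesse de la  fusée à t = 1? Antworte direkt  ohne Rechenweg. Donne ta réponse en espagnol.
v(1) = 12.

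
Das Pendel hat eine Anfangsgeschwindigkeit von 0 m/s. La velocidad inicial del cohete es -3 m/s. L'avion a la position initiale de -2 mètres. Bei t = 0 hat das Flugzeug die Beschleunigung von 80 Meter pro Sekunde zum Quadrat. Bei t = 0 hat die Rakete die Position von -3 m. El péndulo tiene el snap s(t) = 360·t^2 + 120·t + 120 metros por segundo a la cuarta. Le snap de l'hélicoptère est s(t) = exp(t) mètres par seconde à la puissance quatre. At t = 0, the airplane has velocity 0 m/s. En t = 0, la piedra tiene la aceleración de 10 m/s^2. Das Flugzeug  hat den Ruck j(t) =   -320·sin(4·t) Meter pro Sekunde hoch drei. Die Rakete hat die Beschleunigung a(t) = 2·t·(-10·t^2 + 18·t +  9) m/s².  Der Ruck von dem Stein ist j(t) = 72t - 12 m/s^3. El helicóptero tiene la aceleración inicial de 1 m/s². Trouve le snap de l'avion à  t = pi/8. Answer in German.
Ausgehend von dem Ruck j(t) = -320·sin(4·t), nehmen wir 1 Ableitung. Mit d/dt von j(t) finden wir s(t) = -1280·cos(4·t). Aus der Gleichung für den Snap s(t) = -1280·cos(4·t), setzen wir t = pi/8 ein und erhalten s = 0.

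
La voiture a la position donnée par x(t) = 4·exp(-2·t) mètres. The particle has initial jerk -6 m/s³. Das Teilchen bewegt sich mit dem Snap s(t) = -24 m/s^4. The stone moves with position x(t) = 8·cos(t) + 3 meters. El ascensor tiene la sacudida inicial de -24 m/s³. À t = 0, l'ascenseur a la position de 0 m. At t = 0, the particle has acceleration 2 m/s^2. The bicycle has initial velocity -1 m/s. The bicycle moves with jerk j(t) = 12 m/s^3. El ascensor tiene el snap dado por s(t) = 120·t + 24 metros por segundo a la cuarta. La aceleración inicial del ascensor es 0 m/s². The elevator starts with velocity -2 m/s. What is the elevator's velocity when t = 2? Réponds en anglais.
We must find the antiderivative of our snap equation s(t) = 120·t + 24 3 times. Integrating snap and using the initial condition j(0) = -24, we get j(t) = 60·t^2 + 24·t - 24. Taking ∫j(t)dt and applying a(0) = 0, we find a(t) = 4·t·(5·t^2 + 3·t - 6). The antiderivative of acceleration, with v(0) = -2, gives velocity: v(t) = 5·t^4 + 4·t^3 - 12·t^2 - 2. From the given velocity equation v(t) = 5·t^4 + 4·t^3 - 12·t^2 - 2, we substitute t = 2 to get v = 62.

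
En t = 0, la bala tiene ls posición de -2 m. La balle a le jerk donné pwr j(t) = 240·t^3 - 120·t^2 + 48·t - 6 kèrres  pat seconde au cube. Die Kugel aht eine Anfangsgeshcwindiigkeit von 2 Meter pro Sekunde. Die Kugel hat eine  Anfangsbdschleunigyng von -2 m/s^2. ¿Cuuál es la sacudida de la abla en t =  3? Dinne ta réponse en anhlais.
We have jerk j(t) = 240·t^3 - 120·t^2 + 48·t - 6. Substituting t = 3: j(3) = 5538.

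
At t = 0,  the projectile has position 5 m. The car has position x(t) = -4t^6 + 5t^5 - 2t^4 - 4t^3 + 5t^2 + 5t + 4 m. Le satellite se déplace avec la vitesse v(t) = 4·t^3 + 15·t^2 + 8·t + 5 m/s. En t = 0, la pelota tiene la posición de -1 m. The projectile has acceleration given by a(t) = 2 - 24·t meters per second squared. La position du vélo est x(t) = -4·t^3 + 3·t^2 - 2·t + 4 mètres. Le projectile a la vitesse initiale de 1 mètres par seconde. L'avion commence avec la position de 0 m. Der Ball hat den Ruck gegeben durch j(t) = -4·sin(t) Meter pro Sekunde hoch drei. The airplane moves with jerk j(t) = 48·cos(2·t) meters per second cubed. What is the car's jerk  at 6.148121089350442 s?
To solve this, we need to take 3 derivatives of our position equation x(t) = -4·t^6 + 5·t^5 - 2·t^4 - 4·t^3 + 5·t^2 + 5·t + 4. Taking d/dt of x(t), we find v(t) = -24·t^5 + 25·t^4 - 8·t^3 - 12·t^2 + 10·t + 5. Differentiating velocity, we get acceleration: a(t) = -120·t^4 + 100·t^3 - 24·t^2 - 24·t + 10. Differentiating acceleration, we get jerk: j(t) = -480·t^3 + 300·t^2 - 48·t - 24. Using j(t) = -480·t^3 + 300·t^2 - 48·t - 24 and substituting t = 6.148121089350442, we find j = -100529.009453512.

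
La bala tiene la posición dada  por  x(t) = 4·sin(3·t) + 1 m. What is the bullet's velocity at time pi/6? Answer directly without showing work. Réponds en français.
La vitesse à t = pi/6 est v = 0.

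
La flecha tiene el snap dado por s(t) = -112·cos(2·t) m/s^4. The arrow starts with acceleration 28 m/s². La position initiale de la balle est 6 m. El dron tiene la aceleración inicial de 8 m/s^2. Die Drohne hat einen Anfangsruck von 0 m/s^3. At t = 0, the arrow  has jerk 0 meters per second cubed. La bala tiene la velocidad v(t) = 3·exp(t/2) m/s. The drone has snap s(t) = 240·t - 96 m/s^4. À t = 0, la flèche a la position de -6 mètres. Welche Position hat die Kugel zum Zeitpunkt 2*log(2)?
Wir müssen das Integral unserer Gleichung für die Geschwindigkeit v(t) = 3·exp(t/2) 1-mal finden. Mit ∫v(t)dt und Anwendung von x(0) = 6, finden wir x(t) = 6·exp(t/2). Aus der Gleichung für die Position x(t) = 6·exp(t/2), setzen wir t = 2*log(2) ein und erhalten x = 12.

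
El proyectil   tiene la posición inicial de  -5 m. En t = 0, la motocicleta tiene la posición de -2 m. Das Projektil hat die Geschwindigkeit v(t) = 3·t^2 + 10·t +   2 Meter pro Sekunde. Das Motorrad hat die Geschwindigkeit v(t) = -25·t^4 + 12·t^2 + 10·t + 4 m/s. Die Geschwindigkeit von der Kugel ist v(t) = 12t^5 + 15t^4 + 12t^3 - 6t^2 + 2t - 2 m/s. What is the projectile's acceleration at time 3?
To solve this, we need to take 1 derivative of our velocity equation v(t) = 3·t^2 + 10·t + 2. The derivative of velocity gives acceleration: a(t) = 6·t + 10. We have acceleration a(t) = 6·t + 10. Substituting t = 3: a(3) = 28.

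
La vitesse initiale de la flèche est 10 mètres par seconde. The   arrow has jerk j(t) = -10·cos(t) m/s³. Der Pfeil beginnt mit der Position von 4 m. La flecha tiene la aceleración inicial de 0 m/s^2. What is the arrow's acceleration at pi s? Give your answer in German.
Um dies zu lösen, müssen wir 1 Stammfunktion unserer Gleichung für den Ruck j(t) = -10·cos(t) finden. Das Integral von dem Ruck ist die Beschleunigung. Mit a(0) = 0 erhalten wir a(t) = -10·sin(t). Aus der Gleichung für die Beschleunigung a(t) = -10·sin(t), setzen wir t = pi ein und erhalten a = 0.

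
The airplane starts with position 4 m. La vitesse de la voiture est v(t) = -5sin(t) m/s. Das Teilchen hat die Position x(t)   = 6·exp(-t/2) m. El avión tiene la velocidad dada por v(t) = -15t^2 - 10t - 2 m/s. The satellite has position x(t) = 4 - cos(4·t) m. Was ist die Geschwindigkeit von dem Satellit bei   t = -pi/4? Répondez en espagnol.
Partiendo de la posición x(t) = 4 - cos(4·t), tomamos 1 derivada. La derivada de la posición da la velocidad: v(t) = 4·sin(4·t). Tenemos la velocidad v(t) = 4·sin(4·t). Sustituyendo t = -pi/4: v(-pi/4) = 0.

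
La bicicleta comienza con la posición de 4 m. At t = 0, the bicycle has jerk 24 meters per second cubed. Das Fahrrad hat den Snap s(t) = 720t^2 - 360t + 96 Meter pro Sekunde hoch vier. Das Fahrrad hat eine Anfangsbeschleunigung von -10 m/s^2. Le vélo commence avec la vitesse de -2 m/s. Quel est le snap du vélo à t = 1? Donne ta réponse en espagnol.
De la ecuación del snap s(t) = 720·t^2 - 360·t + 96, sustituimos t = 1 para obtener s = 456.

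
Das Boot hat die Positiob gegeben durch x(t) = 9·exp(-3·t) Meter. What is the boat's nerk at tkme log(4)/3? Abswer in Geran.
Ausgehend von der Position x(t) = 9·exp(-3·t), nehmen wir 3 Ableitungen. Die Ableitung von der Position ergibt die Geschwindigkeit: v(t) = -27·exp(-3·t). Durch Ableiten von der Geschwindigkeit erhalten wir die Beschleunigung: a(t) = 81·exp(-3·t). Die Ableitung von der Beschleunigung ergibt den Ruck: j(t) = -243·exp(-3·t). Aus der Gleichung für den Ruck j(t) = -243·exp(-3·t), setzen wir t = log(4)/3 ein und erhalten j = -243/4.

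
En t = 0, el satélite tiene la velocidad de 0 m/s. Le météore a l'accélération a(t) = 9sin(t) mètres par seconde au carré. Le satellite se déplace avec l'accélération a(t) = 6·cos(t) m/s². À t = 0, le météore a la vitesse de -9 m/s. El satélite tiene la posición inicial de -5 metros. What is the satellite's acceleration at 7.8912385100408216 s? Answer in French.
Nous avons l'accélération a(t) = 6·cos(t). En substituant t = 7.8912385100408216: a(7.8912385100408216) = -0.223489544655825.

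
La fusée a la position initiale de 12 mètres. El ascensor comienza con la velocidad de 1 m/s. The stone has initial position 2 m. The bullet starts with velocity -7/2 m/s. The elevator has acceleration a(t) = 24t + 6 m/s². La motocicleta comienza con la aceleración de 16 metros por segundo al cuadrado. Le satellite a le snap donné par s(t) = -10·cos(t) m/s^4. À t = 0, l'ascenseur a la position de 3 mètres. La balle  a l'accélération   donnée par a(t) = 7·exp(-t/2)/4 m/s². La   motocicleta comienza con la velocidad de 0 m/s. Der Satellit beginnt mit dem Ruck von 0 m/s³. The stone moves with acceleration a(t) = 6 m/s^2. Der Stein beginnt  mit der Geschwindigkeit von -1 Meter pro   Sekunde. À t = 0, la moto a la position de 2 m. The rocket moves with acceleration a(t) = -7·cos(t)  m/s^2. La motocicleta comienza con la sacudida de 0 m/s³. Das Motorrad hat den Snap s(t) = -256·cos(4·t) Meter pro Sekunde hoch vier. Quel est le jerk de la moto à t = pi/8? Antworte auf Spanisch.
Para resolver esto, necesitamos tomar 1 antiderivada de nuestra ecuación del snap s(t) = -256·cos(4·t). La antiderivada del snap, con j(0) = 0, da la sacudida: j(t) = -64·sin(4·t). Usando j(t) = -64·sin(4·t) y sustituyendo t = pi/8, encontramos j = -64.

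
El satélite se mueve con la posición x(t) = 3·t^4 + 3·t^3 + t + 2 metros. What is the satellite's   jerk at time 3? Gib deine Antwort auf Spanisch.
Debemos derivar nuestra ecuación de la posición x(t) = 3·t^4 + 3·t^3 + t + 2 3 veces. Derivando la posición, obtenemos la velocidad: v(t) = 12·t^3 + 9·t^2 + 1. Derivando la velocidad, obtenemos la aceleración: a(t) = 36·t^2 + 18·t. Derivando la aceleración, obtenemos la sacudida: j(t) = 72·t + 18. De la ecuación de la sacudida j(t) = 72·t + 18, sustituimos t = 3 para obtener j = 234.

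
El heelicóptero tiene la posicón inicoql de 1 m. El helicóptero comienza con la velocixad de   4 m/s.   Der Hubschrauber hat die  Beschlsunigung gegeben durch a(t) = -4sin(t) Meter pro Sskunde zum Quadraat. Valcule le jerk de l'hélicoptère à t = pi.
Nous devons dériver notre équation de l'accélération a(t) = -4·sin(t) 1 fois. La dérivée de l'accélération donne le jerk: j(t) = -4·cos(t). De l'équation du jerk j(t) = -4·cos(t), nous substituons t = pi pour obtenir j = 4.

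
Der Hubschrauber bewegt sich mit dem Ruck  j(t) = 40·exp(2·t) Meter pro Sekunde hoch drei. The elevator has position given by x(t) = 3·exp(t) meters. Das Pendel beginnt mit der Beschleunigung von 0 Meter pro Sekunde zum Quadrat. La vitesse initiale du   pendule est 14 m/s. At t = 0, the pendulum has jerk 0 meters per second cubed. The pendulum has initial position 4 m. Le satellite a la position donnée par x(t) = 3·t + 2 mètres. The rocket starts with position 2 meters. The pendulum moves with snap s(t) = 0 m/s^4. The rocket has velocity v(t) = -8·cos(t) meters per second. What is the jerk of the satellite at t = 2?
To solve this, we need to take 3 derivatives of our position equation x(t) = 3·t + 2. The derivative of position gives velocity: v(t) = 3. Taking d/dt of v(t), we find a(t) = 0. Differentiating acceleration, we get jerk: j(t) = 0. From the given jerk equation j(t) = 0, we substitute t = 2 to get j = 0.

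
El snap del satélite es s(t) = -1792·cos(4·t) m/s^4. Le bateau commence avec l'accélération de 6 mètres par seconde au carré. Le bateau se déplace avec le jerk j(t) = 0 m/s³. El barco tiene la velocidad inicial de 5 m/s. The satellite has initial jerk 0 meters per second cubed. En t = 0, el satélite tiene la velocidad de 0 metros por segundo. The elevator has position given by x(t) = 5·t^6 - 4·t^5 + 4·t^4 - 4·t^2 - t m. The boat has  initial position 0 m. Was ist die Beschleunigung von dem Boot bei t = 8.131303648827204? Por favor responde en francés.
Nous devons trouver la primitive de notre équation du jerk j(t) = 0 1 fois. En prenant ∫j(t)dt et en appliquant a(0) = 6, nous trouvons a(t) = 6. Nous avons l'accélération a(t) = 6. En substituant t = 8.131303648827204: a(8.131303648827204) = 6.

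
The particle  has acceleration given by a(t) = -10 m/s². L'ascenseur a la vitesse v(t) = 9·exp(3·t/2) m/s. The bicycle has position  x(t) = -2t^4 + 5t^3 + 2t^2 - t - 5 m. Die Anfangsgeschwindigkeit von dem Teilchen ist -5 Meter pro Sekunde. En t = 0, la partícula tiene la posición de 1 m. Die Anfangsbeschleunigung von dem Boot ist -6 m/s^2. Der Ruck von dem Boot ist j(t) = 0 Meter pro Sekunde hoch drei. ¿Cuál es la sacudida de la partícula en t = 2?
Para resolver esto, necesitamos tomar 1 derivada de nuestra ecuación de la aceleración a(t) = -10. Derivando la aceleración, obtenemos la sacudida: j(t) = 0. Tenemos la sacudida j(t) = 0. Sustituyendo t = 2: j(2) = 0.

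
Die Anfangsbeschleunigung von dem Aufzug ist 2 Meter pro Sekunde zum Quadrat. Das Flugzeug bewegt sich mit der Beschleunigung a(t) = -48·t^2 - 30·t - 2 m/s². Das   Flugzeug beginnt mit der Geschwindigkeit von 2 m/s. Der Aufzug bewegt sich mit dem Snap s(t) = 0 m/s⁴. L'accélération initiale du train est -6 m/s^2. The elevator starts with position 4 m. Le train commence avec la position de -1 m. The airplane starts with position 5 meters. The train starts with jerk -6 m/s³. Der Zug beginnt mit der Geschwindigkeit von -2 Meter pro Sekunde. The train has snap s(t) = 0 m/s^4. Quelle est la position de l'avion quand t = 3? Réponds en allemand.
Wir müssen das Integral unserer Gleichung für die Beschleunigung a(t) = -48·t^2 - 30·t - 2 2-mal finden. Durch Integration von der Beschleunigung und Verwendung der Anfangsbedingung v(0) = 2, erhalten wir v(t) = -16·t^3 - 15·t^2 - 2·t + 2. Die Stammfunktion von der Geschwindigkeit, mit x(0) = 5, ergibt die Position: x(t) = -4·t^4 - 5·t^3 - t^2 + 2·t + 5. Aus der Gleichung für die Position x(t) = -4·t^4 - 5·t^3 - t^2 + 2·t + 5, setzen wir t = 3 ein und erhalten x = -457.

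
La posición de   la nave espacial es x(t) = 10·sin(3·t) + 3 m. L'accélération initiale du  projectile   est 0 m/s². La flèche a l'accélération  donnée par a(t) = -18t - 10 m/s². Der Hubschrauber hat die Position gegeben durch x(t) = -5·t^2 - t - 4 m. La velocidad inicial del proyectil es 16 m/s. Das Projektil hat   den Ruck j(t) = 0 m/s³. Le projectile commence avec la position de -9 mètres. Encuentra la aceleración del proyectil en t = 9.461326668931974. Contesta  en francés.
Nous devons intégrer notre équation du jerk j(t) = 0 1 fois. En prenant ∫j(t)dt et en appliquant a(0) = 0, nous trouvons a(t) = 0. De l'équation de l'accélération a(t) = 0, nous substituons t = 9.461326668931974 pour obtenir a = 0.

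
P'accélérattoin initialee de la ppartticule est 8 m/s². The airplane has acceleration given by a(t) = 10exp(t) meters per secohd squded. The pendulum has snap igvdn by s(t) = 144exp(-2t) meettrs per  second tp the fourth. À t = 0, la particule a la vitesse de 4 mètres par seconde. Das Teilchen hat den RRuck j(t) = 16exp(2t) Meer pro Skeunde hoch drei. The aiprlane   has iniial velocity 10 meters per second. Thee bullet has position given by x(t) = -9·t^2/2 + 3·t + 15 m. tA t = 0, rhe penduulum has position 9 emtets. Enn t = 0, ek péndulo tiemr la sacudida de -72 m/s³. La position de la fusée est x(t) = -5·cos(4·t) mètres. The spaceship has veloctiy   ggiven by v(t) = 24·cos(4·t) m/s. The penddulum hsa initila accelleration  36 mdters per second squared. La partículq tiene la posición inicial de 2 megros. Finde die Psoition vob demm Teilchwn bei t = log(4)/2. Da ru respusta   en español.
Partiendo de la sacudida j(t) = 16·exp(2·t), tomamos 3 antiderivadas. Integrando la sacudida y usando la condición inicial a(0) = 8, obtenemos a(t) = 8·exp(2·t). Integrando la aceleración y usando la condición inicial v(0) = 4, obtenemos v(t) = 4·exp(2·t). La antiderivada de la velocidad es la posición. Usando x(0) = 2, obtenemos x(t) = 2·exp(2·t). Tenemos la posición x(t) = 2·exp(2·t). Sustituyendo t = log(4)/2: x(log(4)/2) = 8.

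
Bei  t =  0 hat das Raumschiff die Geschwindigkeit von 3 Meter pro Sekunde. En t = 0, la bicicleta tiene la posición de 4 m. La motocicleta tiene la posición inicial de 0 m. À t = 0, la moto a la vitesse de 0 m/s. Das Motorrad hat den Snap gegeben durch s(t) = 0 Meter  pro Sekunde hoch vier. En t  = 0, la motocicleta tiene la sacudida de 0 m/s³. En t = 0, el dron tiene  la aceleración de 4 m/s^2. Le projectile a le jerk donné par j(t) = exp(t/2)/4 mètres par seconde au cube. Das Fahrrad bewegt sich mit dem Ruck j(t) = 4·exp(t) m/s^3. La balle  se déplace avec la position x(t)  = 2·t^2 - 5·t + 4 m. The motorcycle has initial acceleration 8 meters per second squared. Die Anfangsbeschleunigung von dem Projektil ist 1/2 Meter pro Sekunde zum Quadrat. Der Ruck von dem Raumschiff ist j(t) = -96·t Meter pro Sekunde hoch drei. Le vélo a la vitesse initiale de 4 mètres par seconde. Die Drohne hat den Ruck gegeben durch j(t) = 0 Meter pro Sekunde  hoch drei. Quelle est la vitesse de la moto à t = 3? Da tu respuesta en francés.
Pour résoudre ceci, nous devons prendre 3 intégrales de notre équation du snap s(t) = 0. L'intégrale du snap est le jerk. En utilisant j(0) = 0, nous obtenons j(t) = 0. En intégrant le jerk et en utilisant la condition initiale a(0) = 8, nous obtenons a(t) = 8. La primitive de l'accélération est la vitesse. En utilisant v(0) = 0, nous obtenons v(t) = 8·t. De l'équation de la vitesse v(t) = 8·t, nous substituons t = 3 pour obtenir v = 24.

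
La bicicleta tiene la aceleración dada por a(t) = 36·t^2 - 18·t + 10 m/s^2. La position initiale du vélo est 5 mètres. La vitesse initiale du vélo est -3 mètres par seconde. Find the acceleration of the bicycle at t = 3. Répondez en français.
De l'équation de l'accélération a(t) = 36·t^2 - 18·t + 10, nous substituons t = 3 pour obtenir a = 280.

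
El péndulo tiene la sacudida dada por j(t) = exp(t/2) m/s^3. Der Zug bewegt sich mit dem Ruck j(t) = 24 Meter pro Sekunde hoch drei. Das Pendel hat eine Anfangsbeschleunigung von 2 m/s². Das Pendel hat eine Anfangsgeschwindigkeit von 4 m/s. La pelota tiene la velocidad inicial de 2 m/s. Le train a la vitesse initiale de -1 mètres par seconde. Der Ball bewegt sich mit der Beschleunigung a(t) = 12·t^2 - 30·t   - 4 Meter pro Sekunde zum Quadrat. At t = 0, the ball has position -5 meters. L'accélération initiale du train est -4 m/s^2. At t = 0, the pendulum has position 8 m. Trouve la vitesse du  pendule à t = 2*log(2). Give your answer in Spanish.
Para resolver esto, necesitamos tomar 2 antiderivadas de nuestra ecuación de la sacudida j(t) = exp(t/2). La antiderivada de la sacudida, con a(0) = 2, da la aceleración: a(t) = 2·exp(t/2). Integrando la aceleración y usando la condición inicial v(0) = 4, obtenemos v(t) = 4·exp(t/2). Tenemos la velocidad v(t) = 4·exp(t/2). Sustituyendo t = 2*log(2): v(2*log(2)) = 8.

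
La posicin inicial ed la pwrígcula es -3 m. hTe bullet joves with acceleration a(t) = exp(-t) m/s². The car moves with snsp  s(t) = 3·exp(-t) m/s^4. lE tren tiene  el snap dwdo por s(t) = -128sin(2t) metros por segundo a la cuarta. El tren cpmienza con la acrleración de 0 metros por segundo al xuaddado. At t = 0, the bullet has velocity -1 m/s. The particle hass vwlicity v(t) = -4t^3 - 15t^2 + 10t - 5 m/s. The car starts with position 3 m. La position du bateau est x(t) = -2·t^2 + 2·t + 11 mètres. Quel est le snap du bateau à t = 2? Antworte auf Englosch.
Starting from position x(t) = -2·t^2 + 2·t + 11, we take 4 derivatives. The derivative of position gives velocity: v(t) = 2 - 4·t. Differentiating velocity, we get acceleration: a(t) = -4. Taking d/dt of a(t), we find j(t) = 0. Taking d/dt of j(t), we find s(t) = 0. From the given snap equation s(t) = 0, we substitute t = 2 to get s = 0.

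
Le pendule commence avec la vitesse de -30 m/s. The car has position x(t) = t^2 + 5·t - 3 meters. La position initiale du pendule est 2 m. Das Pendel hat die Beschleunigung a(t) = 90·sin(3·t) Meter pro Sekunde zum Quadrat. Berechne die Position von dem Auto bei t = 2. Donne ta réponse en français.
En utilisant x(t) = t^2 + 5·t - 3 et en substituant t = 2, nous trouvons x = 11.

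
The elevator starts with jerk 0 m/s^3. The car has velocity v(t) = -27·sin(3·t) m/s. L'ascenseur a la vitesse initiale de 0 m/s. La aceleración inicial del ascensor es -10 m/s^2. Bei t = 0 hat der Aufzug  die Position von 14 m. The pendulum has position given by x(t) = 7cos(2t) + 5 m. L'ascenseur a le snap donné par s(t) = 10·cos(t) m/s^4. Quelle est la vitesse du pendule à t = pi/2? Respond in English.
We must differentiate our position equation x(t) = 7·cos(2·t) + 5 1 time. Taking d/dt of x(t), we find v(t) = -14·sin(2·t). From the given velocity equation v(t) = -14·sin(2·t), we substitute t = pi/2 to get v = 0.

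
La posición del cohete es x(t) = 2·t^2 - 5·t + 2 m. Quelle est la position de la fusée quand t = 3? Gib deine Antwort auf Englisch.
From the given position equation x(t) = 2·t^2 - 5·t + 2, we substitute t = 3 to get x = 5.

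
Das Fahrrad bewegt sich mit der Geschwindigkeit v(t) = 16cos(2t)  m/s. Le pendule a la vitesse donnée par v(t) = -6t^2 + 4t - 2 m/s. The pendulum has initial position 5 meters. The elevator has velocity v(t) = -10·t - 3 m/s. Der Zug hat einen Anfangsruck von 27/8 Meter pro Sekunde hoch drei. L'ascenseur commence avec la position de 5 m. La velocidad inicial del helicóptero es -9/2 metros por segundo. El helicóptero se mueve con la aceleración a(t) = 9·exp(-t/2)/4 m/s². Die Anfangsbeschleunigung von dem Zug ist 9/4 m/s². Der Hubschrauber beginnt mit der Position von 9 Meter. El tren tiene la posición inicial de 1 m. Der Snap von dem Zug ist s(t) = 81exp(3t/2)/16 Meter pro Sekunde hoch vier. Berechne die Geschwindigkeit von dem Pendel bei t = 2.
Aus der Gleichung für die Geschwindigkeit v(t) = -6·t^2 + 4·t - 2, setzen wir t = 2 ein und erhalten v = -18.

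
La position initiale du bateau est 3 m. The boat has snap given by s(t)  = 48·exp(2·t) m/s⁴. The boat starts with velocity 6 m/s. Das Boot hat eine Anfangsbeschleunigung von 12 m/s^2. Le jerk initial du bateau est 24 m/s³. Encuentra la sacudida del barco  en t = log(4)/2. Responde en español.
Partiendo del snap s(t) = 48·exp(2·t), tomamos 1 integral. La antiderivada del snap, con j(0) = 24, da la sacudida: j(t) = 24·exp(2·t). Usando j(t) = 24·exp(2·t) y sustituyendo t = log(4)/2, encontramos j = 96.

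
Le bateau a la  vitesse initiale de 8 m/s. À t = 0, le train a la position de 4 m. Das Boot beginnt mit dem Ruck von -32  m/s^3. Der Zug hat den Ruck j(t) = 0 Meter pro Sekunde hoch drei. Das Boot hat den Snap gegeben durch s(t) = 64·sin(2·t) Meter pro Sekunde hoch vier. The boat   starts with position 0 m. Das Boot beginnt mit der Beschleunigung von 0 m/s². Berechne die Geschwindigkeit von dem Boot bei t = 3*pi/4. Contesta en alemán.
Wir müssen das Integral unserer Gleichung für den Snap s(t) = 64·sin(2·t) 3-mal finden. Die Stammfunktion von dem Snap ist der Ruck. Mit j(0) = -32 erhalten wir j(t) = -32·cos(2·t). Durch Integration von dem Ruck und Verwendung der Anfangsbedingung a(0) = 0, erhalten wir a(t) = -16·sin(2·t). Mit ∫a(t)dt und Anwendung von v(0) = 8, finden wir v(t) = 8·cos(2·t). Wir haben die Geschwindigkeit v(t) = 8·cos(2·t). Durch Einsetzen von t = 3*pi/4: v(3*pi/4) = 0.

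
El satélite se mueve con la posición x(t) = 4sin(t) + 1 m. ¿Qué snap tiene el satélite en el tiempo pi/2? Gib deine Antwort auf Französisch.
Pour résoudre ceci, nous devons prendre 4 dérivées de notre équation de la position x(t) = 4·sin(t) + 1. La dérivée de la position donne la vitesse: v(t) = 4·cos(t). En prenant d/dt de v(t), nous trouvons a(t) = -4·sin(t). En prenant d/dt de a(t), nous trouvons j(t) = -4·cos(t). La dérivée du jerk donne le snap: s(t) = 4·sin(t). De l'équation du snap s(t) = 4·sin(t), nous substituons t = pi/2 pour obtenir s = 4.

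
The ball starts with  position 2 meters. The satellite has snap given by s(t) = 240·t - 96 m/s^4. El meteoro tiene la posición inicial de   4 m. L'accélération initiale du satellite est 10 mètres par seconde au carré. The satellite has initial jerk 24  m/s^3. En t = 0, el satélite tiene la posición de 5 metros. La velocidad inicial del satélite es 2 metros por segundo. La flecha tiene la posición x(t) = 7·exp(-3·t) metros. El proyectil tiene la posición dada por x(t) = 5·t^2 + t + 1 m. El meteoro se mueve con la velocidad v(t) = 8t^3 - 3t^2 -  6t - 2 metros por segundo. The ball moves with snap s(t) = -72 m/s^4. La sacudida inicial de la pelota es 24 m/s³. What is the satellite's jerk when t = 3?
To solve this, we need to take 1 integral of our snap equation s(t) = 240·t - 96. Integrating snap and using the initial condition j(0) = 24, we get j(t) = 120·t^2 - 96·t + 24. From the given jerk equation j(t) = 120·t^2 - 96·t + 24, we substitute t = 3 to get j = 816.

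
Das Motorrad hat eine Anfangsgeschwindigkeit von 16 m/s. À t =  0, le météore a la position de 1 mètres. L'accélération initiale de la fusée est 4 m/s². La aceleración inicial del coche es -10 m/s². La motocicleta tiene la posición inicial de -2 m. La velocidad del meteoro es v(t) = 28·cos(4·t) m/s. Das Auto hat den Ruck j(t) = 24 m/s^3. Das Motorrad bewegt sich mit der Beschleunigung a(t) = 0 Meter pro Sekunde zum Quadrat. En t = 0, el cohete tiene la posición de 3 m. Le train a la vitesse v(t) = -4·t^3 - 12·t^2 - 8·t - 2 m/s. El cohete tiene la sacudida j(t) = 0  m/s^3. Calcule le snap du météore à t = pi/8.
Pour résoudre ceci, nous devons prendre 3 dérivées de notre équation de la vitesse v(t) = 28·cos(4·t). En dérivant la vitesse, nous obtenons l'accélération: a(t) = -112·sin(4·t). La dérivée de l'accélération donne le jerk: j(t) = -448·cos(4·t). En prenant d/dt de j(t), nous trouvons s(t) = 1792·sin(4·t). De l'équation du snap s(t) = 1792·sin(4·t), nous substituons t = pi/8 pour obtenir s = 1792.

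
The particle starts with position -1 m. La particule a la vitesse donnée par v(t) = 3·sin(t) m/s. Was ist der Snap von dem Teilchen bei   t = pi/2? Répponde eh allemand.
Wir müssen unsere Gleichung für die Geschwindigkeit v(t) = 3·sin(t) 3-mal ableiten. Durch Ableiten von der Geschwindigkeit erhalten wir die Beschleunigung: a(t) = 3·cos(t). Durch Ableiten von der Beschleunigung erhalten wir den Ruck: j(t) = -3·sin(t). Die Ableitung von dem Ruck ergibt den Snap: s(t) = -3·cos(t). Mit s(t) = -3·cos(t) und Einsetzen von t = pi/2, finden wir s = 0.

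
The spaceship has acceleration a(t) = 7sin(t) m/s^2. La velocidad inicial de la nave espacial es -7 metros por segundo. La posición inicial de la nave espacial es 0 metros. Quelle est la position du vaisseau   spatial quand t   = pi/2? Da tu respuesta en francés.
Nous devons intégrer notre équation de l'accélération a(t) = 7·sin(t) 2 fois. La primitive de l'accélération, avec v(0) = -7, donne la vitesse: v(t) = -7·cos(t). En intégrant la vitesse et en utilisant la condition initiale x(0) = 0, nous obtenons x(t) = -7·sin(t). De l'équation de la position x(t) = -7·sin(t), nous substituons t = pi/2 pour obtenir x = -7.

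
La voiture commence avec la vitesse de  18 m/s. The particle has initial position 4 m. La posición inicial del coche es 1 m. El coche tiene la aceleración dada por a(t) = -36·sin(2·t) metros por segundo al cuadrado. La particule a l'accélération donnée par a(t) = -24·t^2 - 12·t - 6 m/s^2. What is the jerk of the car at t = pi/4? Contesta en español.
Para resolver esto, necesitamos tomar 1 derivada de nuestra ecuación de la aceleración a(t) = -36·sin(2·t). La derivada de la aceleración da la sacudida: j(t) = -72·cos(2·t). Tenemos la sacudida j(t) = -72·cos(2·t). Sustituyendo t = pi/4: j(pi/4) = 0.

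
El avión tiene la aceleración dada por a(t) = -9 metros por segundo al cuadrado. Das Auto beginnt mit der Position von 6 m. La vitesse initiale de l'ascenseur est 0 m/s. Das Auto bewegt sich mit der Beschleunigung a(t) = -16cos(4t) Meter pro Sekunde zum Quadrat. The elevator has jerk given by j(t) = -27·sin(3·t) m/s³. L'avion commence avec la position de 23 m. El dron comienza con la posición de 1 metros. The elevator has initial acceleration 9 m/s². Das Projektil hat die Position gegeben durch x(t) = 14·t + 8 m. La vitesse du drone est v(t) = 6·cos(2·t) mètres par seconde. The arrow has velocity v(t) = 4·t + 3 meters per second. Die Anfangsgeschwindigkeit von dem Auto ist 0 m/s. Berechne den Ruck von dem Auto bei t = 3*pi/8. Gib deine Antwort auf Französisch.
En partant de l'accélération a(t) = -16·cos(4·t), nous prenons 1 dérivée. En prenant d/dt de a(t), nous trouvons j(t) = 64·sin(4·t). De l'équation du jerk j(t) = 64·sin(4·t), nous substituons t = 3*pi/8 pour obtenir j = -64.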